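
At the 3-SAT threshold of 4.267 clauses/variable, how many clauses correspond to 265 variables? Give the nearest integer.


The 3-SAT phase transition occurs at approximately 4.267 clauses per variable.
m = 4.267 * 265 = 1130.755.
Rounded to nearest integer: 1131.

1131


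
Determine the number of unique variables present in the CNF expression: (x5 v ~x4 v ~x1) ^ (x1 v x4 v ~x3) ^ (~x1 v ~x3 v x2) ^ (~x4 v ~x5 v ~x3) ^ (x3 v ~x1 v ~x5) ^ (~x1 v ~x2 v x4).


Identify each distinct variable in the formula.
Variables found: x1, x2, x3, x4, x5.
Total distinct variables = 5.

5


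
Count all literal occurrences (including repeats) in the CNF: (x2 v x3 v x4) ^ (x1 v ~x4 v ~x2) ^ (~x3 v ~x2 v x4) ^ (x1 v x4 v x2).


Clause lengths: 3, 3, 3, 3.
Sum = 3 + 3 + 3 + 3 = 12.

12


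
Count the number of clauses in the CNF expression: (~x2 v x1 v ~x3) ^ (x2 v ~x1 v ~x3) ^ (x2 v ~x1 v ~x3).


Each group enclosed in parentheses joined by ^ is one clause.
Counting the conjuncts: 3 clauses.

3


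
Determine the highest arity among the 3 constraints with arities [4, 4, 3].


The arities are: 4, 4, 3.
Scan for the maximum value.
Maximum arity = 4.

4


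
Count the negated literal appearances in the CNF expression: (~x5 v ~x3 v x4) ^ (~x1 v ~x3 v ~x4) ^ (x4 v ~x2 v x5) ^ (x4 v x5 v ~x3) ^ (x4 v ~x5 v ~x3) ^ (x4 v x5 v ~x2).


Scan each clause for negated literals.
Clause 1: 2 negative; Clause 2: 3 negative; Clause 3: 1 negative; Clause 4: 1 negative; Clause 5: 2 negative; Clause 6: 1 negative.
Total negative literal occurrences = 10.

10


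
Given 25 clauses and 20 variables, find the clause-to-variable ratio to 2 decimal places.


Clause-to-variable ratio = clauses / variables.
25 / 20 = 1.25.

1.25


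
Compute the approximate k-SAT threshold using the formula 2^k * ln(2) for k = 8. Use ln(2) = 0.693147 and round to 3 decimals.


Using the asymptotic formula: threshold ~ 2^k * ln(2).
2^8 = 256.
256 * 0.693147 = 177.446.

177.446


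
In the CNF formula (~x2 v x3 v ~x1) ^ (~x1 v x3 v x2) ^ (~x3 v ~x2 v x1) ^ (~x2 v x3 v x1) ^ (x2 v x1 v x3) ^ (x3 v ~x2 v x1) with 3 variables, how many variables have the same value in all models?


Find all satisfying assignments: 3 model(s).
Check which variables have the same value in every model.
Fixed variables: x3=T.
Backbone size = 1.

1


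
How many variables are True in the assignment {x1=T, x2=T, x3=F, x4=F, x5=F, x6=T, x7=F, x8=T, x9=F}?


The weight is the number of variables assigned True.
True variables: x1, x2, x6, x8.
Weight = 4.

4


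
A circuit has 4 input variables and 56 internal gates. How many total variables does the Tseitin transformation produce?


The Tseitin transformation introduces one auxiliary variable per gate.
Total variables = inputs + gates = 4 + 56 = 60.

60


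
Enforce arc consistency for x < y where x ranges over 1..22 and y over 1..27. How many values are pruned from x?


For the constraint x < y, x needs a supporting value in y's domain.
x can be at most 26 (one less than y's maximum).
Valid x values from domain: 22 out of 22.
Pruned = 22 - 22 = 0.

0


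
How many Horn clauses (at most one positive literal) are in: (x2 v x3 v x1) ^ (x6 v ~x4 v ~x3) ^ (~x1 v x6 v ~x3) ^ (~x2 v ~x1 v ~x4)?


A Horn clause has at most one positive literal.
Clause 1: 3 positive lit(s) -> not Horn
Clause 2: 1 positive lit(s) -> Horn
Clause 3: 1 positive lit(s) -> Horn
Clause 4: 0 positive lit(s) -> Horn
Total Horn clauses = 3.

3


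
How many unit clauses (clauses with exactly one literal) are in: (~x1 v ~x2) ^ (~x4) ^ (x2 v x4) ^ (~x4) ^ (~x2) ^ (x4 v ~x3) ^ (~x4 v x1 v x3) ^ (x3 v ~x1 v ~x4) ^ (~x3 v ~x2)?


A unit clause contains exactly one literal.
Unit clauses found: (~x4), (~x4), (~x2).
Count = 3.

3


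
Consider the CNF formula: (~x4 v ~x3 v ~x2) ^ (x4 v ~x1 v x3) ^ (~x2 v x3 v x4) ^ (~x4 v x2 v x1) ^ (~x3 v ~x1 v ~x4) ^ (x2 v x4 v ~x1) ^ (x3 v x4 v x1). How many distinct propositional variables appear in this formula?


Identify each distinct variable in the formula.
Variables found: x1, x2, x3, x4.
Total distinct variables = 4.

4


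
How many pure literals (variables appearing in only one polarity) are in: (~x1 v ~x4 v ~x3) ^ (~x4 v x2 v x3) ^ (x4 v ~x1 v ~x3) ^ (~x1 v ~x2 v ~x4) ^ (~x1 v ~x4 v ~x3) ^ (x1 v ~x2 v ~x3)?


A pure literal appears in only one polarity across all clauses.
No pure literals found.
Count = 0.

0


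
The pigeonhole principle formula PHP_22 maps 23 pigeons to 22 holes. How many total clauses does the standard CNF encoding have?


The PHP encoding has two parts:
1) At-least-one-hole clauses: 23 (one per pigeon, each with 22 literals).
2) At-most-one-pigeon-per-hole clauses: 22 holes * C(23,2) = 22 * 253 = 5566.
Total clauses = 23 + 5566 = 5589.

5589


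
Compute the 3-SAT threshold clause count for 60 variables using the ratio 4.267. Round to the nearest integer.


The 3-SAT phase transition occurs at approximately 4.267 clauses per variable.
m = 4.267 * 60 = 256.02.
Rounded to nearest integer: 256.

256


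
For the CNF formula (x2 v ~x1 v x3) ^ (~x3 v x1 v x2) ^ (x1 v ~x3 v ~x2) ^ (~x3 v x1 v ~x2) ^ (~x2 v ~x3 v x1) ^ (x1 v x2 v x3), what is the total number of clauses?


Each group enclosed in parentheses joined by ^ is one clause.
Counting the conjuncts: 6 clauses.

6


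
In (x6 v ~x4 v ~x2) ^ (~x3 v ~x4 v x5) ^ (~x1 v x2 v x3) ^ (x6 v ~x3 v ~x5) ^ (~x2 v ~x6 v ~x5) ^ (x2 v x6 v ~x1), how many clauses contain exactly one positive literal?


A definite clause has exactly one positive literal.
Clause 1: 1 positive -> definite
Clause 2: 1 positive -> definite
Clause 3: 2 positive -> not definite
Clause 4: 1 positive -> definite
Clause 5: 0 positive -> not definite
Clause 6: 2 positive -> not definite
Definite clause count = 3.

3


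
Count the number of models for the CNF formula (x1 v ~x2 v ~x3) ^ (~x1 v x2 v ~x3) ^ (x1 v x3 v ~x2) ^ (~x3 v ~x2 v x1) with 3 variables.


Enumerate all 8 truth assignments over 3 variables.
Test each against every clause.
Satisfying assignments found: 5.

5


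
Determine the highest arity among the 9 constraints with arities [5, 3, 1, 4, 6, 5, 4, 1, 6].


The arities are: 5, 3, 1, 4, 6, 5, 4, 1, 6.
Scan for the maximum value.
Maximum arity = 6.

6


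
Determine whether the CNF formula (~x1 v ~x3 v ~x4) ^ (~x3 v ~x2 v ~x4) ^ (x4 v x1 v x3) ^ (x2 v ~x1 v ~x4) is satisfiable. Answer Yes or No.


Check all 16 possible truth assignments.
Number of satisfying assignments found: 10.
The formula is satisfiable.

Yes


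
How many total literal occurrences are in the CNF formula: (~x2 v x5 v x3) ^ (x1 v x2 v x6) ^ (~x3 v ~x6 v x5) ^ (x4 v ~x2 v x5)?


Clause lengths: 3, 3, 3, 3.
Sum = 3 + 3 + 3 + 3 = 12.

12


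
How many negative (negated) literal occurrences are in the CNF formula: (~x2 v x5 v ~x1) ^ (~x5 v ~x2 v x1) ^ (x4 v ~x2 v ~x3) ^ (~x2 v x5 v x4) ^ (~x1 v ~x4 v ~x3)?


Scan each clause for negated literals.
Clause 1: 2 negative; Clause 2: 2 negative; Clause 3: 2 negative; Clause 4: 1 negative; Clause 5: 3 negative.
Total negative literal occurrences = 10.

10


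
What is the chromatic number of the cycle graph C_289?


An odd cycle cannot be 2-colored: alternating two colors around the cycle returns to the start with a conflict.
Since 289 is odd, three colors are required (and three suffice).
Chromatic number = 3.

3


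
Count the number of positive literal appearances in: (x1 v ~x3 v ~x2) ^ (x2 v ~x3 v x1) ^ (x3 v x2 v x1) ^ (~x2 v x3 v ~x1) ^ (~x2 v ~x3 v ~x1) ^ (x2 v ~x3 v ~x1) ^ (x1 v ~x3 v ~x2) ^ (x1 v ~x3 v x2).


Scan each clause for unnegated literals.
Clause 1: 1 positive; Clause 2: 2 positive; Clause 3: 3 positive; Clause 4: 1 positive; Clause 5: 0 positive; Clause 6: 1 positive; Clause 7: 1 positive; Clause 8: 2 positive.
Total positive literal occurrences = 11.

11


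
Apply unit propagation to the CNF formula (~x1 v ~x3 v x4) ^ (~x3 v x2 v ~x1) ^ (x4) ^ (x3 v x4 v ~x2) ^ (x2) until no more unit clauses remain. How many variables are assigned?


Unit propagation repeatedly assigns the literal in any unit clause, then simplifies.
Assignments in order: x4 = T, x2 = T.
No further unit clauses remain.
Total variables assigned = 2.

2


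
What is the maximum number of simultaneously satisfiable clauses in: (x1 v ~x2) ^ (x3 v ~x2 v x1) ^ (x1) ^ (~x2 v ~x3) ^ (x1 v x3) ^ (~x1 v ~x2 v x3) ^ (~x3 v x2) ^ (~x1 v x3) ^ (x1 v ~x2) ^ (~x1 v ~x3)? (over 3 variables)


Enumerate all 8 truth assignments.
For each, count how many of the 10 clauses are satisfied.
The formula is not fully satisfiable, so the maximum is below 10.
Maximum simultaneously satisfiable clauses = 9.

9


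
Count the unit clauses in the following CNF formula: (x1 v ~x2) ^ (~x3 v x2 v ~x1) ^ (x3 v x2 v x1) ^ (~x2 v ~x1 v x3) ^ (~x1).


A unit clause contains exactly one literal.
Unit clauses found: (~x1).
Count = 1.

1


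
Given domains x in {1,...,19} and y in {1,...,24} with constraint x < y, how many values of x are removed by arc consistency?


For the constraint x < y, x needs a supporting value in y's domain.
x can be at most 23 (one less than y's maximum).
Valid x values from domain: 19 out of 19.
Pruned = 19 - 19 = 0.

0


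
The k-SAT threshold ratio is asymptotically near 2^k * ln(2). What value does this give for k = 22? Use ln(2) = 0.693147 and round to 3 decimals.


Using the asymptotic formula: threshold ~ 2^k * ln(2).
2^22 = 4194304.
4194304 * 0.693147 = 2907269.235.

2907269.235


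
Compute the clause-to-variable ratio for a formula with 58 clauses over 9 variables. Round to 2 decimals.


Clause-to-variable ratio = clauses / variables.
58 / 9 = 6.44.

6.44


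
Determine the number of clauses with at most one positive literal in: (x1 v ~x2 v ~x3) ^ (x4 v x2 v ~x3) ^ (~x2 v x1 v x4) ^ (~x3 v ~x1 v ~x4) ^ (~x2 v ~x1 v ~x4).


A Horn clause has at most one positive literal.
Clause 1: 1 positive lit(s) -> Horn
Clause 2: 2 positive lit(s) -> not Horn
Clause 3: 2 positive lit(s) -> not Horn
Clause 4: 0 positive lit(s) -> Horn
Clause 5: 0 positive lit(s) -> Horn
Total Horn clauses = 3.

3


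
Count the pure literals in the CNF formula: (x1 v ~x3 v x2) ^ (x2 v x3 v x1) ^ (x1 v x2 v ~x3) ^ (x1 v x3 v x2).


A pure literal appears in only one polarity across all clauses.
Pure literals: x1 (positive only), x2 (positive only).
Count = 2.

2


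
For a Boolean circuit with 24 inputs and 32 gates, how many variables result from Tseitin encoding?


The Tseitin transformation introduces one auxiliary variable per gate.
Total variables = inputs + gates = 24 + 32 = 56.

56


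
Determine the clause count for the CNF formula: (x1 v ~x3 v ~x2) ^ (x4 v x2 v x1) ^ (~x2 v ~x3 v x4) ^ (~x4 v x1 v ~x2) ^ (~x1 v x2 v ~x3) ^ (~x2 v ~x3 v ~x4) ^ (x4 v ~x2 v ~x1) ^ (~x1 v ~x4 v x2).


Each group enclosed in parentheses joined by ^ is one clause.
Counting the conjuncts: 8 clauses.

8


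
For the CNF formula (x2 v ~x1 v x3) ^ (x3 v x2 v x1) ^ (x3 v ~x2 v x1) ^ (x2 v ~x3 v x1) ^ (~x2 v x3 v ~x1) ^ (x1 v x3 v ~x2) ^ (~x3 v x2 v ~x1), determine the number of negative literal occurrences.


Scan each clause for negated literals.
Clause 1: 1 negative; Clause 2: 0 negative; Clause 3: 1 negative; Clause 4: 1 negative; Clause 5: 2 negative; Clause 6: 1 negative; Clause 7: 2 negative.
Total negative literal occurrences = 8.

8


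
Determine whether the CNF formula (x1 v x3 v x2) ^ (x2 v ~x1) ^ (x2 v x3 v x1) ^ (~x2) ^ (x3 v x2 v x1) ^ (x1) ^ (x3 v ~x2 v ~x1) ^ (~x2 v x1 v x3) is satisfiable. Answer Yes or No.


Check all 8 possible truth assignments.
Number of satisfying assignments found: 0.
The formula is unsatisfiable.

No


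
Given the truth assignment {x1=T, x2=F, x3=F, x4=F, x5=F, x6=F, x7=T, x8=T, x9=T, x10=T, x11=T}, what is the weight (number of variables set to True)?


The weight is the number of variables assigned True.
True variables: x1, x7, x8, x9, x10, x11.
Weight = 6.

6


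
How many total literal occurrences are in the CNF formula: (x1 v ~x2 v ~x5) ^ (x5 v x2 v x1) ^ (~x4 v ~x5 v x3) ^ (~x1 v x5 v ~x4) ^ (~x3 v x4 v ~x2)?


Clause lengths: 3, 3, 3, 3, 3.
Sum = 3 + 3 + 3 + 3 + 3 = 15.

15


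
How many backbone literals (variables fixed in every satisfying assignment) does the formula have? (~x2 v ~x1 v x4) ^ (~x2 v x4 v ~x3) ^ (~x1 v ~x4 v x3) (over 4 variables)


Find all satisfying assignments: 11 model(s).
Check which variables have the same value in every model.
No variable is fixed across all models.
Backbone size = 0.

0


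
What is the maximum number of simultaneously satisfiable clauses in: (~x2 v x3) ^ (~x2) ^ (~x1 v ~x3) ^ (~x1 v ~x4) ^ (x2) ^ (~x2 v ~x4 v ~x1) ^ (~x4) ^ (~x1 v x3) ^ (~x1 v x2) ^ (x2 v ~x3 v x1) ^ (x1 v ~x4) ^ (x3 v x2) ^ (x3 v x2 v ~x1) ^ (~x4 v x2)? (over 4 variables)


Enumerate all 16 truth assignments.
For each, count how many of the 14 clauses are satisfied.
The formula is not fully satisfiable, so the maximum is below 14.
Maximum simultaneously satisfiable clauses = 13.

13


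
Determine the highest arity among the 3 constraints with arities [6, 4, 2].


The arities are: 6, 4, 2.
Scan for the maximum value.
Maximum arity = 6.

6


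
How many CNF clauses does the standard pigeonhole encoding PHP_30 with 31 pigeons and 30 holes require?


The PHP encoding has two parts:
1) At-least-one-hole clauses: 31 (one per pigeon, each with 30 literals).
2) At-most-one-pigeon-per-hole clauses: 30 holes * C(31,2) = 30 * 465 = 13950.
Total clauses = 31 + 13950 = 13981.

13981


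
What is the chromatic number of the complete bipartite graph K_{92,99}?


K_{92,99} is bipartite by definition: the two parts are independent sets, with every edge crossing between them.
Color all vertices in one part with color 1 and all vertices in the other part with color 2.
Since the graph has at least one edge, one color does not suffice.
Chromatic number = 2.

2


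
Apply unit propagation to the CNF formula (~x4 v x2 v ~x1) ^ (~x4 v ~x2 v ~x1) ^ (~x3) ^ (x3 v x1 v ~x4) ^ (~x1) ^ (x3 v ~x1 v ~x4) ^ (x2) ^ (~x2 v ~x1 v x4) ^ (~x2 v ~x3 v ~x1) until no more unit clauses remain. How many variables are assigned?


Unit propagation repeatedly assigns the literal in any unit clause, then simplifies.
Assignments in order: x3 = F, x1 = F, x4 = F, x2 = T.
No further unit clauses remain.
Total variables assigned = 4.

4


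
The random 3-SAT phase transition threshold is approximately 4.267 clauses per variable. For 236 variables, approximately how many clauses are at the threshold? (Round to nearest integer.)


The 3-SAT phase transition occurs at approximately 4.267 clauses per variable.
m = 4.267 * 236 = 1007.012.
Rounded to nearest integer: 1007.

1007


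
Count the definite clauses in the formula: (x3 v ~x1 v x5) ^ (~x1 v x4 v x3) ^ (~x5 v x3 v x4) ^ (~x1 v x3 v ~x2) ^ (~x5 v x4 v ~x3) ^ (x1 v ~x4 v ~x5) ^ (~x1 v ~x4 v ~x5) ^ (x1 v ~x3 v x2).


A definite clause has exactly one positive literal.
Clause 1: 2 positive -> not definite
Clause 2: 2 positive -> not definite
Clause 3: 2 positive -> not definite
Clause 4: 1 positive -> definite
Clause 5: 1 positive -> definite
Clause 6: 1 positive -> definite
Clause 7: 0 positive -> not definite
Clause 8: 2 positive -> not definite
Definite clause count = 3.

3


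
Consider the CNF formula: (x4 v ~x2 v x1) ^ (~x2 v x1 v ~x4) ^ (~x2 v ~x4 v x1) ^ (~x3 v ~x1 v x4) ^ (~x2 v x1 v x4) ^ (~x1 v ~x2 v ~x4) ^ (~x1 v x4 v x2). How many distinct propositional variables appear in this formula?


Identify each distinct variable in the formula.
Variables found: x1, x2, x3, x4.
Total distinct variables = 4.

4


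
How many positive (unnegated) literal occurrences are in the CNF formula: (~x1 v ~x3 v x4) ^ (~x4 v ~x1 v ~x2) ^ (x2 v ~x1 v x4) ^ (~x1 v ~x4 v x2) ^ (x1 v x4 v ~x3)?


Scan each clause for unnegated literals.
Clause 1: 1 positive; Clause 2: 0 positive; Clause 3: 2 positive; Clause 4: 1 positive; Clause 5: 2 positive.
Total positive literal occurrences = 6.

6


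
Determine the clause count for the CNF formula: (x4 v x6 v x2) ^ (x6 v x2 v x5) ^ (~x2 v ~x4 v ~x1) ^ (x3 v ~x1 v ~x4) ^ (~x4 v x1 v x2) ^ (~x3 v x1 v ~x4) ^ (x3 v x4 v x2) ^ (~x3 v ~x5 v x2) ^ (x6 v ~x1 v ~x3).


Each group enclosed in parentheses joined by ^ is one clause.
Counting the conjuncts: 9 clauses.

9


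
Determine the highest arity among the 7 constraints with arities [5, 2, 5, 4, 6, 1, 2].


The arities are: 5, 2, 5, 4, 6, 1, 2.
Scan for the maximum value.
Maximum arity = 6.

6


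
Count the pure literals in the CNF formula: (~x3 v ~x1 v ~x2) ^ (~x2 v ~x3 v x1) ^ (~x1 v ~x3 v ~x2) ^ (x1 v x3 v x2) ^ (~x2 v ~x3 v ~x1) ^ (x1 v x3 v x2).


A pure literal appears in only one polarity across all clauses.
No pure literals found.
Count = 0.

0


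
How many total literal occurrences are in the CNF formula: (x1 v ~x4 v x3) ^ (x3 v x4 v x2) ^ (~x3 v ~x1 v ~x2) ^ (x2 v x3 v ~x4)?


Clause lengths: 3, 3, 3, 3.
Sum = 3 + 3 + 3 + 3 = 12.

12


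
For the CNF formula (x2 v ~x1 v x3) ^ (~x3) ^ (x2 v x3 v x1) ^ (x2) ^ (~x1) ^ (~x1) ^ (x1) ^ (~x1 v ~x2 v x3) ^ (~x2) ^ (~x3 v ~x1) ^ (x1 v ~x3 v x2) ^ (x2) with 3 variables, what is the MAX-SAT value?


Enumerate all 8 truth assignments.
For each, count how many of the 12 clauses are satisfied.
The formula is not fully satisfiable, so the maximum is below 12.
Maximum simultaneously satisfiable clauses = 10.

10


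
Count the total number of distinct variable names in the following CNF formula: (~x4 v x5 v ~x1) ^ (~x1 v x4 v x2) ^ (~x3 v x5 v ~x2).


Identify each distinct variable in the formula.
Variables found: x1, x2, x3, x4, x5.
Total distinct variables = 5.

5


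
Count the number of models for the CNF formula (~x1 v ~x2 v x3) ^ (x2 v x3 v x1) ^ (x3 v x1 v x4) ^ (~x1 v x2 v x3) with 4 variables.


Enumerate all 16 truth assignments over 4 variables.
Test each against every clause.
Satisfying assignments found: 9.

9


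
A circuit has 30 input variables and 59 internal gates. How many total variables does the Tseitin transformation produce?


The Tseitin transformation introduces one auxiliary variable per gate.
Total variables = inputs + gates = 30 + 59 = 89.

89


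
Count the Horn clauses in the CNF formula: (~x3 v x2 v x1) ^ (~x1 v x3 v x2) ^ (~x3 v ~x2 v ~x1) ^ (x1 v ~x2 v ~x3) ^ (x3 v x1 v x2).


A Horn clause has at most one positive literal.
Clause 1: 2 positive lit(s) -> not Horn
Clause 2: 2 positive lit(s) -> not Horn
Clause 3: 0 positive lit(s) -> Horn
Clause 4: 1 positive lit(s) -> Horn
Clause 5: 3 positive lit(s) -> not Horn
Total Horn clauses = 2.

2


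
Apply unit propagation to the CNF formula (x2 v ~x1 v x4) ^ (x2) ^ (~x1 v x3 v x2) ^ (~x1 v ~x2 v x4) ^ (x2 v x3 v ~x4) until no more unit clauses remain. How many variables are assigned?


Unit propagation repeatedly assigns the literal in any unit clause, then simplifies.
Assignments in order: x2 = T.
No further unit clauses remain.
Total variables assigned = 1.

1


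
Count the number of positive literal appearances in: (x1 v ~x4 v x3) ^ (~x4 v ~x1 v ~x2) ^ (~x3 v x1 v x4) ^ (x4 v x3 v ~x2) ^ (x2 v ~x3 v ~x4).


Scan each clause for unnegated literals.
Clause 1: 2 positive; Clause 2: 0 positive; Clause 3: 2 positive; Clause 4: 2 positive; Clause 5: 1 positive.
Total positive literal occurrences = 7.

7


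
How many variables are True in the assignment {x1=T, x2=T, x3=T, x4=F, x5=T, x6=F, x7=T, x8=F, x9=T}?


The weight is the number of variables assigned True.
True variables: x1, x2, x3, x5, x7, x9.
Weight = 6.

6


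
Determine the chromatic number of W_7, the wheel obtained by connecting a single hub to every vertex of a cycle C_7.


W_7 consists of the cycle C_7 together with a hub vertex adjacent to every cycle vertex.
The cycle C_7 needs 3 colors (odd cycle -> 3).
The hub is adjacent to every cycle vertex, so it must receive a new color distinct from all of them.
Chromatic number = 3 + 1 = 4.

4


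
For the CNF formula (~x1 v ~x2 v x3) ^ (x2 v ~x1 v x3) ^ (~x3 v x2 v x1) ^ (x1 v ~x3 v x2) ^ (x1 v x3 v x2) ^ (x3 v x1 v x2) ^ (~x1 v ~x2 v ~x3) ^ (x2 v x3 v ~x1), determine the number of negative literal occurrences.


Scan each clause for negated literals.
Clause 1: 2 negative; Clause 2: 1 negative; Clause 3: 1 negative; Clause 4: 1 negative; Clause 5: 0 negative; Clause 6: 0 negative; Clause 7: 3 negative; Clause 8: 1 negative.
Total negative literal occurrences = 9.

9


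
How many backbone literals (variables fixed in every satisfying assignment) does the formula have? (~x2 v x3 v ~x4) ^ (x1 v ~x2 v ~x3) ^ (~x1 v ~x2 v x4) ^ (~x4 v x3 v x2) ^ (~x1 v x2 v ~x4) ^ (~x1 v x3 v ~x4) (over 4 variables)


Find all satisfying assignments: 7 model(s).
Check which variables have the same value in every model.
No variable is fixed across all models.
Backbone size = 0.

0


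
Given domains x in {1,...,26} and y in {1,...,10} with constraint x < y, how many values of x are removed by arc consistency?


For the constraint x < y, x needs a supporting value in y's domain.
x can be at most 9 (one less than y's maximum).
Valid x values from domain: 9 out of 26.
Pruned = 26 - 9 = 17.

17


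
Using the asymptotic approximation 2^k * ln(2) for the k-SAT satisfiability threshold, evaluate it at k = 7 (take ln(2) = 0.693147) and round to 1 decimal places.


Using the asymptotic formula: threshold ~ 2^k * ln(2).
2^7 = 128.
128 * 0.693147 = 88.7.

88.7


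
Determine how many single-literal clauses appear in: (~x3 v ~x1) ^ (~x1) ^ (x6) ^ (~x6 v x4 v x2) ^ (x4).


A unit clause contains exactly one literal.
Unit clauses found: (~x1), (x6), (x4).
Count = 3.

3


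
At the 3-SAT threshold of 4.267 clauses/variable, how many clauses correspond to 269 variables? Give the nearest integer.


The 3-SAT phase transition occurs at approximately 4.267 clauses per variable.
m = 4.267 * 269 = 1147.823.
Rounded to nearest integer: 1148.

1148


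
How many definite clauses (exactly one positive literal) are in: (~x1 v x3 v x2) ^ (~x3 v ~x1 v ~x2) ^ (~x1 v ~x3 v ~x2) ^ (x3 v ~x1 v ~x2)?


A definite clause has exactly one positive literal.
Clause 1: 2 positive -> not definite
Clause 2: 0 positive -> not definite
Clause 3: 0 positive -> not definite
Clause 4: 1 positive -> definite
Definite clause count = 1.

1


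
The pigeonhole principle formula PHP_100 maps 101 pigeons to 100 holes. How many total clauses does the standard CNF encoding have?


The PHP encoding has two parts:
1) At-least-one-hole clauses: 101 (one per pigeon, each with 100 literals).
2) At-most-one-pigeon-per-hole clauses: 100 holes * C(101,2) = 100 * 5050 = 505000.
Total clauses = 101 + 505000 = 505101.

505101


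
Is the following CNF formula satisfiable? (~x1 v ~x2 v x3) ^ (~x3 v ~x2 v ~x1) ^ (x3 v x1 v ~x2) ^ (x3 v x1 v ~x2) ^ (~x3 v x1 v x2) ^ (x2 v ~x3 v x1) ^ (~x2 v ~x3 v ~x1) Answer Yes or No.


Check all 8 possible truth assignments.
Number of satisfying assignments found: 4.
The formula is satisfiable.

Yes


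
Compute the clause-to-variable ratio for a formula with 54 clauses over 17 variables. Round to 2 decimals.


Clause-to-variable ratio = clauses / variables.
54 / 17 = 3.18.

3.18


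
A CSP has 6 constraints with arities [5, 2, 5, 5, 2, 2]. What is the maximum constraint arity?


The arities are: 5, 2, 5, 5, 2, 2.
Scan for the maximum value.
Maximum arity = 5.

5


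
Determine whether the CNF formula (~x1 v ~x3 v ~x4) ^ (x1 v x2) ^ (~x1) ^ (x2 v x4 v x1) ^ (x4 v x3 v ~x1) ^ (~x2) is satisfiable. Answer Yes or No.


Check all 16 possible truth assignments.
Number of satisfying assignments found: 0.
The formula is unsatisfiable.

No


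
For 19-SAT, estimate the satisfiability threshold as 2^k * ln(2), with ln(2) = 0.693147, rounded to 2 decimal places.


Using the asymptotic formula: threshold ~ 2^k * ln(2).
2^19 = 524288.
524288 * 0.693147 = 363408.65.

363408.65


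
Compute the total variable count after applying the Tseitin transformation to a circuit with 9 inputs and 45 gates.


The Tseitin transformation introduces one auxiliary variable per gate.
Total variables = inputs + gates = 9 + 45 = 54.

54


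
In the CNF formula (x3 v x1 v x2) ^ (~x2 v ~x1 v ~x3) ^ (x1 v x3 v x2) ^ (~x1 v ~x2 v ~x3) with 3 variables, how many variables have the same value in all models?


Find all satisfying assignments: 6 model(s).
Check which variables have the same value in every model.
No variable is fixed across all models.
Backbone size = 0.

0


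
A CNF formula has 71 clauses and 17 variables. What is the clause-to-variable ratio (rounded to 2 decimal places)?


Clause-to-variable ratio = clauses / variables.
71 / 17 = 4.18.

4.18


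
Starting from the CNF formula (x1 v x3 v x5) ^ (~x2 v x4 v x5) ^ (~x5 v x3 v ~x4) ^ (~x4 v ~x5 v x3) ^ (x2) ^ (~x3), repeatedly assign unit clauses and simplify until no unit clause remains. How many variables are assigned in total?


Unit propagation repeatedly assigns the literal in any unit clause, then simplifies.
Assignments in order: x2 = T, x3 = F.
No further unit clauses remain.
Total variables assigned = 2.

2


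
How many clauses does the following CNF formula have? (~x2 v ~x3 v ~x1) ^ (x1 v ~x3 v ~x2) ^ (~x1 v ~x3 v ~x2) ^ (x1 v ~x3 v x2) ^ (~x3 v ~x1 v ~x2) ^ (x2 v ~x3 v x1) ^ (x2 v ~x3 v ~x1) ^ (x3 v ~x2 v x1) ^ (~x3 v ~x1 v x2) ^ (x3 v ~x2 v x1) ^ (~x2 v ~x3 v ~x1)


Each group enclosed in parentheses joined by ^ is one clause.
Counting the conjuncts: 11 clauses.

11


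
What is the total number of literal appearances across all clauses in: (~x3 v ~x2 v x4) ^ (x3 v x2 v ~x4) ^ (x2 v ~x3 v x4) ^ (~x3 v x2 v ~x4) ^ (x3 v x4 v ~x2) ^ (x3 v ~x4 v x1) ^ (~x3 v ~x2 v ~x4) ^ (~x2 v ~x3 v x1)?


Clause lengths: 3, 3, 3, 3, 3, 3, 3, 3.
Sum = 3 + 3 + 3 + 3 + 3 + 3 + 3 + 3 = 24.

24


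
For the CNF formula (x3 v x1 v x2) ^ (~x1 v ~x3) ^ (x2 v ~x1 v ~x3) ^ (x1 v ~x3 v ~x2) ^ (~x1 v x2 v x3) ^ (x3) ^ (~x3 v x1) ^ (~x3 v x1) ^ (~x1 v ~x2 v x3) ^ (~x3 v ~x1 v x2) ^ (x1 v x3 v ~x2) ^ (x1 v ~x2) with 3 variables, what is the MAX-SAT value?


Enumerate all 8 truth assignments.
For each, count how many of the 12 clauses are satisfied.
The formula is not fully satisfiable, so the maximum is below 12.
Maximum simultaneously satisfiable clauses = 11.

11


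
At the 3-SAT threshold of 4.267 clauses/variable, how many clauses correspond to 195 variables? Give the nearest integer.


The 3-SAT phase transition occurs at approximately 4.267 clauses per variable.
m = 4.267 * 195 = 832.065.
Rounded to nearest integer: 832.

832


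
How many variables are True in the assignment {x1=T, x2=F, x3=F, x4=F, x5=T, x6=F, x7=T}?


The weight is the number of variables assigned True.
True variables: x1, x5, x7.
Weight = 3.

3


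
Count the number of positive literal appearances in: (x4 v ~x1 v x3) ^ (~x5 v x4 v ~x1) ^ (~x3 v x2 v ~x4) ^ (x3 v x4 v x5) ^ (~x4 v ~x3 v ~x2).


Scan each clause for unnegated literals.
Clause 1: 2 positive; Clause 2: 1 positive; Clause 3: 1 positive; Clause 4: 3 positive; Clause 5: 0 positive.
Total positive literal occurrences = 7.

7


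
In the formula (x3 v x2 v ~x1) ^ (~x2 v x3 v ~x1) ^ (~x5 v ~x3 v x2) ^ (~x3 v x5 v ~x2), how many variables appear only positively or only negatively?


A pure literal appears in only one polarity across all clauses.
Pure literals: x1 (negative only).
Count = 1.

1


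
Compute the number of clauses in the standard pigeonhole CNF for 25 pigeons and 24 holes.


The PHP encoding has two parts:
1) At-least-one-hole clauses: 25 (one per pigeon, each with 24 literals).
2) At-most-one-pigeon-per-hole clauses: 24 holes * C(25,2) = 24 * 300 = 7200.
Total clauses = 25 + 7200 = 7225.

7225


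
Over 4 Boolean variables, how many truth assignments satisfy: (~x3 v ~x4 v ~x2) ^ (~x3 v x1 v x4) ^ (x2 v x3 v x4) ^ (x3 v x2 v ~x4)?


Enumerate all 16 truth assignments over 4 variables.
Test each against every clause.
Satisfying assignments found: 8.

8


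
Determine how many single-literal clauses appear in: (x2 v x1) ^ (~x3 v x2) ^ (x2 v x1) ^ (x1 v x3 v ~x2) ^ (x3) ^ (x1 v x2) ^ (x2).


A unit clause contains exactly one literal.
Unit clauses found: (x3), (x2).
Count = 2.

2


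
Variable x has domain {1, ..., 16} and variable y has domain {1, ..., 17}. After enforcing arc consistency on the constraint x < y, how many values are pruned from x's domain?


For the constraint x < y, x needs a supporting value in y's domain.
x can be at most 16 (one less than y's maximum).
Valid x values from domain: 16 out of 16.
Pruned = 16 - 16 = 0.

0


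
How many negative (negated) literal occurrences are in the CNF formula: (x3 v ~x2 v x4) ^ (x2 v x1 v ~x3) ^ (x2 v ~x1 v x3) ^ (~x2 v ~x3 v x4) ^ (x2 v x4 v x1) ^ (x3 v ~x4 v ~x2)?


Scan each clause for negated literals.
Clause 1: 1 negative; Clause 2: 1 negative; Clause 3: 1 negative; Clause 4: 2 negative; Clause 5: 0 negative; Clause 6: 2 negative.
Total negative literal occurrences = 7.

7


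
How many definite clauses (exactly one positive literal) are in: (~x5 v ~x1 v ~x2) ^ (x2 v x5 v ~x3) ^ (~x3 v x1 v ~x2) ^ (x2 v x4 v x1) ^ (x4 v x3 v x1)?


A definite clause has exactly one positive literal.
Clause 1: 0 positive -> not definite
Clause 2: 2 positive -> not definite
Clause 3: 1 positive -> definite
Clause 4: 3 positive -> not definite
Clause 5: 3 positive -> not definite
Definite clause count = 1.

1


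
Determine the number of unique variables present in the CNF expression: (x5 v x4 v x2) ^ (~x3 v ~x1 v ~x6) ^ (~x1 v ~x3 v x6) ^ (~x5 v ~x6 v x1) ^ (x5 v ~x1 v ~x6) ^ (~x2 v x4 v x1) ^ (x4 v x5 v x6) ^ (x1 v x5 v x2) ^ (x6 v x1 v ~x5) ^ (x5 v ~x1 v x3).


Identify each distinct variable in the formula.
Variables found: x1, x2, x3, x4, x5, x6.
Total distinct variables = 6.

6


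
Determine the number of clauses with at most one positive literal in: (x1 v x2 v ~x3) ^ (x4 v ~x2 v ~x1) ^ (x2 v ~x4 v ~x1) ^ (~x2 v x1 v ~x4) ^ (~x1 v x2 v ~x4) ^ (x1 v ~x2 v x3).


A Horn clause has at most one positive literal.
Clause 1: 2 positive lit(s) -> not Horn
Clause 2: 1 positive lit(s) -> Horn
Clause 3: 1 positive lit(s) -> Horn
Clause 4: 1 positive lit(s) -> Horn
Clause 5: 1 positive lit(s) -> Horn
Clause 6: 2 positive lit(s) -> not Horn
Total Horn clauses = 4.

4


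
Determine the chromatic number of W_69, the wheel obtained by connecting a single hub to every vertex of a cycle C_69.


W_69 consists of the cycle C_69 together with a hub vertex adjacent to every cycle vertex.
The cycle C_69 needs 3 colors (odd cycle -> 3).
The hub is adjacent to every cycle vertex, so it must receive a new color distinct from all of them.
Chromatic number = 3 + 1 = 4.

4


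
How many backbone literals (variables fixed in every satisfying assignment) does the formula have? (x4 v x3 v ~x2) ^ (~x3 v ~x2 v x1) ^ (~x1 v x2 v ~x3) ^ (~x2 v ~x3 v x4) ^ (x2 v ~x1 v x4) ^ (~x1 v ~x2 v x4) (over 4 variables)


Find all satisfying assignments: 8 model(s).
Check which variables have the same value in every model.
No variable is fixed across all models.
Backbone size = 0.

0


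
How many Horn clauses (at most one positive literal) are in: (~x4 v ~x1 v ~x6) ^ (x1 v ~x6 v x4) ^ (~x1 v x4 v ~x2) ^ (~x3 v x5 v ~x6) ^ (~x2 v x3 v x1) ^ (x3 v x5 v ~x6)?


A Horn clause has at most one positive literal.
Clause 1: 0 positive lit(s) -> Horn
Clause 2: 2 positive lit(s) -> not Horn
Clause 3: 1 positive lit(s) -> Horn
Clause 4: 1 positive lit(s) -> Horn
Clause 5: 2 positive lit(s) -> not Horn
Clause 6: 2 positive lit(s) -> not Horn
Total Horn clauses = 3.

3


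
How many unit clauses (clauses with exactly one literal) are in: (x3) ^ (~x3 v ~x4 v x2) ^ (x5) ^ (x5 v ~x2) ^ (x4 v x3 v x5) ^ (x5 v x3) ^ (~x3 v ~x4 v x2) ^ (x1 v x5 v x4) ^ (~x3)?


A unit clause contains exactly one literal.
Unit clauses found: (x3), (x5), (~x3).
Count = 3.

3


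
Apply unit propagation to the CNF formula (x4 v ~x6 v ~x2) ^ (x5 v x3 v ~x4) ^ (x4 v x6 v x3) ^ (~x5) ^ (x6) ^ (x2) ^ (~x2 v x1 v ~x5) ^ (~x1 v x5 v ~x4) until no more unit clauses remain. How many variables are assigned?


Unit propagation repeatedly assigns the literal in any unit clause, then simplifies.
Assignments in order: x5 = F, x6 = T, x2 = T, x4 = T, x3 = T, x1 = F.
No further unit clauses remain.
Total variables assigned = 6.

6


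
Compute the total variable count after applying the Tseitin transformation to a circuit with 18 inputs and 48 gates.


The Tseitin transformation introduces one auxiliary variable per gate.
Total variables = inputs + gates = 18 + 48 = 66.

66


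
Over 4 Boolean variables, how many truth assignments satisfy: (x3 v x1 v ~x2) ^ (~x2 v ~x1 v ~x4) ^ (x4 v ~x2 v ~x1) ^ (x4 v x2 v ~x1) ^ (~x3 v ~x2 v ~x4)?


Enumerate all 16 truth assignments over 4 variables.
Test each against every clause.
Satisfying assignments found: 7.

7


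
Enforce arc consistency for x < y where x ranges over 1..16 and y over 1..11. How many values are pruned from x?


For the constraint x < y, x needs a supporting value in y's domain.
x can be at most 10 (one less than y's maximum).
Valid x values from domain: 10 out of 16.
Pruned = 16 - 10 = 6.

6


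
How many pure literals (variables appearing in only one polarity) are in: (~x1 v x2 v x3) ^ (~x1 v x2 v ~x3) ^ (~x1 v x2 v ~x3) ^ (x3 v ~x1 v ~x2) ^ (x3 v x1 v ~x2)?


A pure literal appears in only one polarity across all clauses.
No pure literals found.
Count = 0.

0


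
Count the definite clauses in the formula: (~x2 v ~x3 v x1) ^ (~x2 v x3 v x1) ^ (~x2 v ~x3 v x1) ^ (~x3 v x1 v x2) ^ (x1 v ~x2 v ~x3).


A definite clause has exactly one positive literal.
Clause 1: 1 positive -> definite
Clause 2: 2 positive -> not definite
Clause 3: 1 positive -> definite
Clause 4: 2 positive -> not definite
Clause 5: 1 positive -> definite
Definite clause count = 3.

3


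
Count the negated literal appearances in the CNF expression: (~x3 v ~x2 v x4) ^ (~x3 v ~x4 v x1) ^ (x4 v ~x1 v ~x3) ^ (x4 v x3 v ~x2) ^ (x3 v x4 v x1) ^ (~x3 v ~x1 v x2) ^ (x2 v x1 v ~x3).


Scan each clause for negated literals.
Clause 1: 2 negative; Clause 2: 2 negative; Clause 3: 2 negative; Clause 4: 1 negative; Clause 5: 0 negative; Clause 6: 2 negative; Clause 7: 1 negative.
Total negative literal occurrences = 10.

10


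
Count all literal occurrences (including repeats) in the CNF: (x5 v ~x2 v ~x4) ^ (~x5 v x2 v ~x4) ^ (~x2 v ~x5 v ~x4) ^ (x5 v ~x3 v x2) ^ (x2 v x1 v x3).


Clause lengths: 3, 3, 3, 3, 3.
Sum = 3 + 3 + 3 + 3 + 3 = 15.

15


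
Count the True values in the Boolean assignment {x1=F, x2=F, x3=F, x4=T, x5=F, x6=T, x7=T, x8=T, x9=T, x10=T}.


The weight is the number of variables assigned True.
True variables: x4, x6, x7, x8, x9, x10.
Weight = 6.

6


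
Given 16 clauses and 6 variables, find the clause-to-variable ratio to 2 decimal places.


Clause-to-variable ratio = clauses / variables.
16 / 6 = 2.67.

2.67


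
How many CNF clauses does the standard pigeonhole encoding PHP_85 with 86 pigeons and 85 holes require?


The PHP encoding has two parts:
1) At-least-one-hole clauses: 86 (one per pigeon, each with 85 literals).
2) At-most-one-pigeon-per-hole clauses: 85 holes * C(86,2) = 85 * 3655 = 310675.
Total clauses = 86 + 310675 = 310761.

310761


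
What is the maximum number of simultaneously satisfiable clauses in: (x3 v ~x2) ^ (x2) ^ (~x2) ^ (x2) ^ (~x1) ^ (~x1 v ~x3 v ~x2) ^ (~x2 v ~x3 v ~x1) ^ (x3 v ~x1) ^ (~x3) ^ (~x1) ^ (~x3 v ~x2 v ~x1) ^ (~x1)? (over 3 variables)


Enumerate all 8 truth assignments.
For each, count how many of the 12 clauses are satisfied.
The formula is not fully satisfiable, so the maximum is below 12.
Maximum simultaneously satisfiable clauses = 10.

10


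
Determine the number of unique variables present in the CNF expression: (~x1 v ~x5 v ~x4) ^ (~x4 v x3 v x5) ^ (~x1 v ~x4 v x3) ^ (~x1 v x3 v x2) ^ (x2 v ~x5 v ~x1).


Identify each distinct variable in the formula.
Variables found: x1, x2, x3, x4, x5.
Total distinct variables = 5.

5


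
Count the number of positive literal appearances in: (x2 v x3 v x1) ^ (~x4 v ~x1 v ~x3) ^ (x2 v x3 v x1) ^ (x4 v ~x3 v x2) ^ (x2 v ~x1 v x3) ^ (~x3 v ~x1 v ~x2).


Scan each clause for unnegated literals.
Clause 1: 3 positive; Clause 2: 0 positive; Clause 3: 3 positive; Clause 4: 2 positive; Clause 5: 2 positive; Clause 6: 0 positive.
Total positive literal occurrences = 10.

10


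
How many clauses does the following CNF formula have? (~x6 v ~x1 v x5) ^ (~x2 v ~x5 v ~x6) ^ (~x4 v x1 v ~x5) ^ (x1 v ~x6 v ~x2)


Each group enclosed in parentheses joined by ^ is one clause.
Counting the conjuncts: 4 clauses.

4


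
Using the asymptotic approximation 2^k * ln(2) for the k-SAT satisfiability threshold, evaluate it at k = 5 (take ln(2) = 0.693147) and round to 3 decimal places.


Using the asymptotic formula: threshold ~ 2^k * ln(2).
2^5 = 32.
32 * 0.693147 = 22.181.

22.181


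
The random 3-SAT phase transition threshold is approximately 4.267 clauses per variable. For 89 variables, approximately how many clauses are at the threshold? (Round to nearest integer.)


The 3-SAT phase transition occurs at approximately 4.267 clauses per variable.
m = 4.267 * 89 = 379.763.
Rounded to nearest integer: 380.

380


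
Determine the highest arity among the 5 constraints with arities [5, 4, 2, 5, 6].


The arities are: 5, 4, 2, 5, 6.
Scan for the maximum value.
Maximum arity = 6.

6


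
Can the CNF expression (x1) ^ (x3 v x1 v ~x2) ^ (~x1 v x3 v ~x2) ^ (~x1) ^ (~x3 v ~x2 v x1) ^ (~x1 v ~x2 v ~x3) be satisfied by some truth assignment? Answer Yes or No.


Check all 8 possible truth assignments.
Number of satisfying assignments found: 0.
The formula is unsatisfiable.

No


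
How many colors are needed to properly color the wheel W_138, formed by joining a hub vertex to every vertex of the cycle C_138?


W_138 consists of the cycle C_138 together with a hub vertex adjacent to every cycle vertex.
The cycle C_138 needs 2 colors (even cycle -> 2).
The hub is adjacent to every cycle vertex, so it must receive a new color distinct from all of them.
Chromatic number = 2 + 1 = 3.

3


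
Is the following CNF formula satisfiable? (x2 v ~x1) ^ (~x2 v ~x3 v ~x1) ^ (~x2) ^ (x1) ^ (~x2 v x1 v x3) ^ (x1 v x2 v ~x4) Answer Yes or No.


Check all 16 possible truth assignments.
Number of satisfying assignments found: 0.
The formula is unsatisfiable.

No


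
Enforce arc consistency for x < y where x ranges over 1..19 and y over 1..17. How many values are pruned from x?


For the constraint x < y, x needs a supporting value in y's domain.
x can be at most 16 (one less than y's maximum).
Valid x values from domain: 16 out of 19.
Pruned = 19 - 16 = 3.

3


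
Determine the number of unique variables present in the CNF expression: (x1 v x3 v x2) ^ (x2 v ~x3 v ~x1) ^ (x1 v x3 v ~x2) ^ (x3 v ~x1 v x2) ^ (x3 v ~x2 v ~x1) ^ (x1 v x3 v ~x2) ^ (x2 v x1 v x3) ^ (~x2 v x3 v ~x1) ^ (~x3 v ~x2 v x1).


Identify each distinct variable in the formula.
Variables found: x1, x2, x3.
Total distinct variables = 3.

3


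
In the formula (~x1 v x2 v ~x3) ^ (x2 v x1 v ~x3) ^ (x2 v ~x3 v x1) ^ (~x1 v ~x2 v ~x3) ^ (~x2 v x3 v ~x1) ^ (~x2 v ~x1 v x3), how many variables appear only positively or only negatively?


A pure literal appears in only one polarity across all clauses.
No pure literals found.
Count = 0.

0


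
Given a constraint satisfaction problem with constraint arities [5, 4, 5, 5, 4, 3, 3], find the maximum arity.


The arities are: 5, 4, 5, 5, 4, 3, 3.
Scan for the maximum value.
Maximum arity = 5.

5


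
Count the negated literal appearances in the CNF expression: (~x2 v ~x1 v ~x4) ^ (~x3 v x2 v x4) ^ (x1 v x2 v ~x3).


Scan each clause for negated literals.
Clause 1: 3 negative; Clause 2: 1 negative; Clause 3: 1 negative.
Total negative literal occurrences = 5.

5
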